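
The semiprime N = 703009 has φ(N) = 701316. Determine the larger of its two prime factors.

φ(n) = (p−1)(q−1) = n − (p+q) + 1, so p + q = 703009 − 701316 + 1 = 1694.
p and q are the roots of t² − 1694t + 703009 = 0.
Discriminant: 1694² − 4·703009 = 2869636 − 2812036 = 57600; √57600 = 240.
q = (1694 − 240)/2 = 727, p = (1694 + 240)/2 = 967.
Check: 727 · 967 = 703009.

967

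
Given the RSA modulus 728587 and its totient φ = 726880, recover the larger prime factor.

881

φ(n) = (p−1)(q−1) = n − (p+q) + 1, so p + q = 728587 − 726880 + 1 = 1708.
p and q are the roots of t² − 1708t + 728587 = 0.
Discriminant: 1708² − 4·728587 = 2917264 − 2914348 = 2916; √2916 = 54.
q = (1708 − 54)/2 = 827, p = (1708 + 54)/2 = 881.
Check: 827 · 881 = 728587.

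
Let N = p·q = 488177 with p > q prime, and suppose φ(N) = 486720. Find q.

φ(n) = (p−1)(q−1) = n − (p+q) + 1, so p + q = 488177 − 486720 + 1 = 1458.
p and q are the roots of t² − 1458t + 488177 = 0.
Discriminant: 1458² − 4·488177 = 2125764 − 1952708 = 173056; √173056 = 416.
q = (1458 − 416)/2 = 521, p = (1458 + 416)/2 = 937.
Check: 521 · 937 = 488177.

521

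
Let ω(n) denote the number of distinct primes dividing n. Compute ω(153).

2

153 = 3^2 · 17
153 = 3^2 · 17, which has 2 distinct prime factors.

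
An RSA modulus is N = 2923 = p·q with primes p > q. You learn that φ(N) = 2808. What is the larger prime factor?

φ(n) = (p−1)(q−1) = n − (p+q) + 1, so p + q = 2923 − 2808 + 1 = 116.
p and q are the roots of t² − 116t + 2923 = 0.
Discriminant: 116² − 4·2923 = 13456 − 11692 = 1764; √1764 = 42.
q = (116 − 42)/2 = 37, p = (116 + 42)/2 = 79.
Check: 37 · 79 = 2923.

79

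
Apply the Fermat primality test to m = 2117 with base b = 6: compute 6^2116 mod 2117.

819

6^1 ≡ 6 (mod 2117)
6^2 ≡ 6^2 = 36 ≡ 36 (mod 2117)
6^4 ≡ 36^2 = 1296 ≡ 1296 (mod 2117)
6^8 ≡ 1296^2 = 1679616 ≡ 835 (mod 2117)
6^16 ≡ 835^2 = 697225 ≡ 732 (mod 2117)
6^32 ≡ 732^2 = 535824 ≡ 223 (mod 2117)
6^64 ≡ 223^2 = 49729 ≡ 1038 (mod 2117)
6^128 ≡ 1038^2 = 1077444 ≡ 2008 (mod 2117)
6^256 ≡ 2008^2 = 4032064 ≡ 1296 (mod 2117)
6^512 ≡ 1296^2 = 1679616 ≡ 835 (mod 2117)
6^1024 ≡ 835^2 = 697225 ≡ 732 (mod 2117)
6^2048 ≡ 732^2 = 535824 ≡ 223 (mod 2117)
2116 = 2048 + 64 + 4 in binary powers of 2.
So 6^2116 ≡ 223 · 1038 · 1296 ≡ 819 (mod 2117).
Since 819 ≠ 1, base 6 is a Fermat witness: 2117 is composite.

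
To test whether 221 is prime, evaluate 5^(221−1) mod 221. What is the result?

157

5^1 ≡ 5 (mod 221)
5^2 ≡ 5^2 = 25 ≡ 25 (mod 221)
5^4 ≡ 25^2 = 625 ≡ 183 (mod 221)
5^8 ≡ 183^2 = 33489 ≡ 118 (mod 221)
5^16 ≡ 118^2 = 13924 ≡ 1 (mod 221)
5^32 ≡ 1^2 = 1 ≡ 1 (mod 221)
5^64 ≡ 1^2 = 1 ≡ 1 (mod 221)
5^128 ≡ 1^2 = 1 ≡ 1 (mod 221)
220 = 128 + 64 + 16 + 8 + 4 in binary powers of 2.
So 5^220 ≡ 1 · 1 · 1 · 118 · 183 ≡ 157 (mod 221).
Since 157 ≠ 1, base 5 is a Fermat witness: 221 is composite.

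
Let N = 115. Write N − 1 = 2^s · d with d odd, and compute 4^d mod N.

39

115 − 1 = 114 = 2^1 · 57, so d = 57.
4^1 ≡ 4 (mod 115)
4^2 ≡ 4^2 = 16 ≡ 16 (mod 115)
4^4 ≡ 16^2 = 256 ≡ 26 (mod 115)
4^8 ≡ 26^2 = 676 ≡ 101 (mod 115)
4^16 ≡ 101^2 = 10201 ≡ 81 (mod 115)
4^32 ≡ 81^2 = 6561 ≡ 6 (mod 115)
57 = 32 + 16 + 8 + 1 in binary powers of 2.
So 4^57 ≡ 6 · 81 · 101 · 4 ≡ 39 (mod 115).
Squaring chain: 39; never reaches −1, so base 4 is a Miller–Rabin witness that 115 is composite.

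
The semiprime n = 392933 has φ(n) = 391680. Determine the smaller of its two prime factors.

613

φ(n) = (p−1)(q−1) = n − (p+q) + 1, so p + q = 392933 − 391680 + 1 = 1254.
p and q are the roots of t² − 1254t + 392933 = 0.
Discriminant: 1254² − 4·392933 = 1572516 − 1571732 = 784; √784 = 28.
q = (1254 − 28)/2 = 613, p = (1254 + 28)/2 = 641.
Check: 613 · 641 = 392933.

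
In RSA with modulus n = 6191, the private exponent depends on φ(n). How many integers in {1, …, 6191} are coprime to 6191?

6000

Factor: 6191 = 41 · 151.
φ(6191) = (41−1) · (151−1) = 40 · 150 = 6000.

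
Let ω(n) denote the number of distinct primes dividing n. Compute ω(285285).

285285 = 3 · 95095
95095 = 5 · 19019
19019 = 7 · 2717
2717 = 11 · 247
247 = 13 · 19
285285 = 3 · 5 · 7 · 11 · 13 · 19, which has 6 distinct prime factors.

6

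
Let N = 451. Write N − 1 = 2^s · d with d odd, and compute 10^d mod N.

329

451 − 1 = 450 = 2^1 · 225, so d = 225.
10^1 ≡ 10 (mod 451)
10^2 ≡ 10^2 = 100 ≡ 100 (mod 451)
10^4 ≡ 100^2 = 10000 ≡ 78 (mod 451)
10^8 ≡ 78^2 = 6084 ≡ 221 (mod 451)
10^16 ≡ 221^2 = 48841 ≡ 133 (mod 451)
10^32 ≡ 133^2 = 17689 ≡ 100 (mod 451)
10^64 ≡ 100^2 = 10000 ≡ 78 (mod 451)
10^128 ≡ 78^2 = 6084 ≡ 221 (mod 451)
225 = 128 + 64 + 32 + 1 in binary powers of 2.
So 10^225 ≡ 221 · 78 · 100 · 10 ≡ 329 (mod 451).
Squaring chain: 329; never reaches −1, so base 10 is a Miller–Rabin witness that 451 is composite.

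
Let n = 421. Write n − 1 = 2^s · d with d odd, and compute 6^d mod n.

29

421 − 1 = 420 = 2^2 · 105, so d = 105.
6^1 ≡ 6 (mod 421)
6^2 ≡ 6^2 = 36 ≡ 36 (mod 421)
6^4 ≡ 36^2 = 1296 ≡ 33 (mod 421)
6^8 ≡ 33^2 = 1089 ≡ 247 (mod 421)
6^16 ≡ 247^2 = 61009 ≡ 385 (mod 421)
6^32 ≡ 385^2 = 148225 ≡ 33 (mod 421)
6^64 ≡ 33^2 = 1089 ≡ 247 (mod 421)
105 = 64 + 32 + 8 + 1 in binary powers of 2.
So 6^105 ≡ 247 · 33 · 247 · 6 ≡ 29 (mod 421).
Squaring chain: 29 → 420; reaches −1, so base 6 does not prove 421 composite.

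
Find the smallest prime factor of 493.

493 is odd.
Digit sum 16, not divisible by 3.
Ends in 3: not divisible by 5.
7: 493 = 7·70 + 3
11: 493 = 11·44 + 9
13: 493 = 13·37 + 12
17: 493 = 17·29

17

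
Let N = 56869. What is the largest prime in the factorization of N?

53

56869 = 29 · 1961
1961 = 37 · 53
53 is prime.
So 56869 = 29 · 37 · 53; the largest prime factor is 53.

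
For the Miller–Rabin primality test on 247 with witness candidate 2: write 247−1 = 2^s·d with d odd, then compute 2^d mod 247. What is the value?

164

247 − 1 = 246 = 2^1 · 123, so d = 123.
2^1 ≡ 2 (mod 247)
2^2 ≡ 2^2 = 4 ≡ 4 (mod 247)
2^4 ≡ 4^2 = 16 ≡ 16 (mod 247)
2^8 ≡ 16^2 = 256 ≡ 9 (mod 247)
2^16 ≡ 9^2 = 81 ≡ 81 (mod 247)
2^32 ≡ 81^2 = 6561 ≡ 139 (mod 247)
2^64 ≡ 139^2 = 19321 ≡ 55 (mod 247)
123 = 64 + 32 + 16 + 8 + 2 + 1 in binary powers of 2.
So 2^123 ≡ 55 · 139 · 81 · 9 · 4 · 2 ≡ 164 (mod 247).
Squaring chain: 164; never reaches −1, so base 2 is a Miller–Rabin witness that 247 is composite.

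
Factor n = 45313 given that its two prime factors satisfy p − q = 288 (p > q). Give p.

401

Since p = q + 288, we have 45313 = q(q + 288), so q² + 288q − 45313 = 0.
Discriminant: 288² + 4·45313 = 82944 + 181252 = 264196; √264196 = 514.
q = (−288 + 514)/2 = 113, and p = q + 288 = 401.
Check: 113 · 401 = 45313.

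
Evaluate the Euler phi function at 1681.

1640

Factor: 1681 = 41^2.
φ(1681) = 41^1·(41−1) = 1640.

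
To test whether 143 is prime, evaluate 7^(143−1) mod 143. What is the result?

7^1 ≡ 7 (mod 143)
7^2 ≡ 7^2 = 49 ≡ 49 (mod 143)
7^4 ≡ 49^2 = 2401 ≡ 113 (mod 143)
7^8 ≡ 113^2 = 12769 ≡ 42 (mod 143)
7^16 ≡ 42^2 = 1764 ≡ 48 (mod 143)
7^32 ≡ 48^2 = 2304 ≡ 16 (mod 143)
7^64 ≡ 16^2 = 256 ≡ 113 (mod 143)
7^128 ≡ 113^2 = 12769 ≡ 42 (mod 143)
142 = 128 + 8 + 4 + 2 in binary powers of 2.
So 7^142 ≡ 42 · 42 · 113 · 49 ≡ 82 (mod 143).
Since 82 ≠ 1, base 7 is a Fermat witness: 143 is composite.

82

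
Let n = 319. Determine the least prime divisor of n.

11

319 is odd.
Digit sum 13, not divisible by 3.
Ends in 9: not divisible by 5.
7: 319 = 7·45 + 4
11: 319 = 11·29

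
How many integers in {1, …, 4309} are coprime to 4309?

Factor: 4309 = 31 · 139.
φ(4309) = (31−1) · (139−1) = 30 · 138 = 4140.

4140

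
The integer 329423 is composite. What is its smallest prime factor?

329423 is odd.
Digit sum 23, not divisible by 3.
Ends in 3: not divisible by 5.
7: 329423 = 7·47060 + 3
11: 329423 = 11·29947 + 6
13: 329423 = 13·25340 + 3
17: 329423 = 17·19377 + 14
19: 329423 = 19·17338 + 1
23: 329423 = 23·14322 + 17
29: 329423 = 29·11359 + 12
31: 329423 = 31·10626 + 17
37: 329423 = 37·8903 + 12
41: 329423 = 41·8034 + 29
43: 329423 = 43·7661

43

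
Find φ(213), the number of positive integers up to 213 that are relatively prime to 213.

140

Factor: 213 = 3 · 71.
φ(213) = (3−1) · (71−1) = 2 · 70 = 140.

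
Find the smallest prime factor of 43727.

73

43727 is odd.
Digit sum 23, not divisible by 3.
Ends in 7: not divisible by 5.
7: 43727 = 7·6246 + 5
11: 43727 = 11·3975 + 2
13: 43727 = 13·3363 + 8
17: 43727 = 17·2572 + 3
19: 43727 = 19·2301 + 8
23: 43727 = 23·1901 + 4
29: 43727 = 29·1507 + 24
31: 43727 = 31·1410 + 17
37: 43727 = 37·1181 + 30
41: 43727 = 41·1066 + 21
43: 43727 = 43·1016 + 39
47: 43727 = 47·930 + 17
53: 43727 = 53·825 + 2
59: 43727 = 59·741 + 8
61: 43727 = 61·716 + 51
67: 43727 = 67·652 + 43
71: 43727 = 71·615 + 62
73: 43727 = 73·599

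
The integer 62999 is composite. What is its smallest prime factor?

73

62999 is odd.
Digit sum 35, not divisible by 3.
Ends in 9: not divisible by 5.
7: 62999 = 7·8999 + 6
11: 62999 = 11·5727 + 2
13: 62999 = 13·4846 + 1
17: 62999 = 17·3705 + 14
19: 62999 = 19·3315 + 14
23: 62999 = 23·2739 + 2
29: 62999 = 29·2172 + 11
31: 62999 = 31·2032 + 7
37: 62999 = 37·1702 + 25
41: 62999 = 41·1536 + 23
43: 62999 = 43·1465 + 4
47: 62999 = 47·1340 + 19
53: 62999 = 53·1188 + 35
59: 62999 = 59·1067 + 46
61: 62999 = 61·1032 + 47
67: 62999 = 67·940 + 19
71: 62999 = 71·887 + 22
73: 62999 = 73·863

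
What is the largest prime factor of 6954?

61

6954 = 2 · 3477
3477 = 3 · 1159
1159 = 19 · 61
61 is prime.
So 6954 = 2 · 3 · 19 · 61; the largest prime factor is 61.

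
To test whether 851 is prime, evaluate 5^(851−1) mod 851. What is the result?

5^1 ≡ 5 (mod 851)
5^2 ≡ 5^2 = 25 ≡ 25 (mod 851)
5^4 ≡ 25^2 = 625 ≡ 625 (mod 851)
5^8 ≡ 625^2 = 390625 ≡ 16 (mod 851)
5^16 ≡ 16^2 = 256 ≡ 256 (mod 851)
5^32 ≡ 256^2 = 65536 ≡ 9 (mod 851)
5^64 ≡ 9^2 = 81 ≡ 81 (mod 851)
5^128 ≡ 81^2 = 6561 ≡ 604 (mod 851)
5^256 ≡ 604^2 = 364816 ≡ 588 (mod 851)
5^512 ≡ 588^2 = 345744 ≡ 238 (mod 851)
850 = 512 + 256 + 64 + 16 + 2 in binary powers of 2.
So 5^850 ≡ 238 · 588 · 81 · 256 · 25 ≡ 818 (mod 851).
Since 818 ≠ 1, base 5 is a Fermat witness: 851 is composite.

818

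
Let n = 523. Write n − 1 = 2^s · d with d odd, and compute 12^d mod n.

522

523 − 1 = 522 = 2^1 · 261, so d = 261.
12^1 ≡ 12 (mod 523)
12^2 ≡ 12^2 = 144 ≡ 144 (mod 523)
12^4 ≡ 144^2 = 20736 ≡ 339 (mod 523)
12^8 ≡ 339^2 = 114921 ≡ 384 (mod 523)
12^16 ≡ 384^2 = 147456 ≡ 493 (mod 523)
12^32 ≡ 493^2 = 243049 ≡ 377 (mod 523)
12^64 ≡ 377^2 = 142129 ≡ 396 (mod 523)
12^128 ≡ 396^2 = 156816 ≡ 439 (mod 523)
12^256 ≡ 439^2 = 192721 ≡ 257 (mod 523)
261 = 256 + 4 + 1 in binary powers of 2.
So 12^261 ≡ 257 · 339 · 12 ≡ 522 (mod 523).
Since 12^d ≡ 522 (mod 523), base 12 does not prove 523 composite.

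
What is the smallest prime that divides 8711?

31

8711 is odd.
Digit sum 17, not divisible by 3.
Ends in 1: not divisible by 5.
7: 8711 = 7·1244 + 3
11: 8711 = 11·791 + 10
13: 8711 = 13·670 + 1
17: 8711 = 17·512 + 7
19: 8711 = 19·458 + 9
23: 8711 = 23·378 + 17
29: 8711 = 29·300 + 11
31: 8711 = 31·281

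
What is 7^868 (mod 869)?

7^1 ≡ 7 (mod 869)
7^2 ≡ 7^2 = 49 ≡ 49 (mod 869)
7^4 ≡ 49^2 = 2401 ≡ 663 (mod 869)
7^8 ≡ 663^2 = 439569 ≡ 724 (mod 869)
7^16 ≡ 724^2 = 524176 ≡ 169 (mod 869)
7^32 ≡ 169^2 = 28561 ≡ 753 (mod 869)
7^64 ≡ 753^2 = 567009 ≡ 421 (mod 869)
7^128 ≡ 421^2 = 177241 ≡ 834 (mod 869)
7^256 ≡ 834^2 = 695556 ≡ 356 (mod 869)
7^512 ≡ 356^2 = 126736 ≡ 731 (mod 869)
868 = 512 + 256 + 64 + 32 + 4 in binary powers of 2.
So 7^868 ≡ 731 · 356 · 421 · 753 · 663 ≡ 163 (mod 869).
Since 163 ≠ 1, base 7 is a Fermat witness: 869 is composite.

163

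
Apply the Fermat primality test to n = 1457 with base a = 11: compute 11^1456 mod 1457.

11^1 ≡ 11 (mod 1457)
11^2 ≡ 11^2 = 121 ≡ 121 (mod 1457)
11^4 ≡ 121^2 = 14641 ≡ 71 (mod 1457)
11^8 ≡ 71^2 = 5041 ≡ 670 (mod 1457)
11^16 ≡ 670^2 = 448900 ≡ 144 (mod 1457)
11^32 ≡ 144^2 = 20736 ≡ 338 (mod 1457)
11^64 ≡ 338^2 = 114244 ≡ 598 (mod 1457)
11^128 ≡ 598^2 = 357604 ≡ 639 (mod 1457)
11^256 ≡ 639^2 = 408321 ≡ 361 (mod 1457)
11^512 ≡ 361^2 = 130321 ≡ 648 (mod 1457)
11^1024 ≡ 648^2 = 419904 ≡ 288 (mod 1457)
1456 = 1024 + 256 + 128 + 32 + 16 in binary powers of 2.
So 11^1456 ≡ 288 · 361 · 639 · 338 · 144 ≡ 392 (mod 1457).
Since 392 ≠ 1, base 11 is a Fermat witness: 1457 is composite.

392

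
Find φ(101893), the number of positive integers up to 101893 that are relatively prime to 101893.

90480

Factor: 101893 = 11 · 59 · 157.
φ(101893) = (11−1) · (59−1) · (157−1) = 10 · 58 · 156 = 90480.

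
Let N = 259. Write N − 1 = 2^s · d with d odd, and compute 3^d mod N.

27

259 − 1 = 258 = 2^1 · 129, so d = 129.
3^1 ≡ 3 (mod 259)
3^2 ≡ 3^2 = 9 ≡ 9 (mod 259)
3^4 ≡ 9^2 = 81 ≡ 81 (mod 259)
3^8 ≡ 81^2 = 6561 ≡ 86 (mod 259)
3^16 ≡ 86^2 = 7396 ≡ 144 (mod 259)
3^32 ≡ 144^2 = 20736 ≡ 16 (mod 259)
3^64 ≡ 16^2 = 256 ≡ 256 (mod 259)
3^128 ≡ 256^2 = 65536 ≡ 9 (mod 259)
129 = 128 + 1 in binary powers of 2.
So 3^129 ≡ 9 · 3 ≡ 27 (mod 259).
Squaring chain: 27; never reaches −1, so base 3 is a Miller–Rabin witness that 259 is composite.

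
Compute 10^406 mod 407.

10^1 ≡ 10 (mod 407)
10^2 ≡ 10^2 = 100 ≡ 100 (mod 407)
10^4 ≡ 100^2 = 10000 ≡ 232 (mod 407)
10^8 ≡ 232^2 = 53824 ≡ 100 (mod 407)
10^16 ≡ 100^2 = 10000 ≡ 232 (mod 407)
10^32 ≡ 232^2 = 53824 ≡ 100 (mod 407)
10^64 ≡ 100^2 = 10000 ≡ 232 (mod 407)
10^128 ≡ 232^2 = 53824 ≡ 100 (mod 407)
10^256 ≡ 100^2 = 10000 ≡ 232 (mod 407)
406 = 256 + 128 + 16 + 4 + 2 in binary powers of 2.
So 10^406 ≡ 232 · 100 · 232 · 232 · 100 ≡ 232 (mod 407).
Since 232 ≠ 1, base 10 is a Fermat witness: 407 is composite.

232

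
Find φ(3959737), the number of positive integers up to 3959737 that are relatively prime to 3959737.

3884400

Factor: 3959737 = 131 · 167 · 181.
φ(3959737) = (131−1) · (167−1) · (181−1) = 130 · 166 · 180 = 3884400.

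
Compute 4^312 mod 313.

4^1 ≡ 4 (mod 313)
4^2 ≡ 4^2 = 16 ≡ 16 (mod 313)
4^4 ≡ 16^2 = 256 ≡ 256 (mod 313)
4^8 ≡ 256^2 = 65536 ≡ 119 (mod 313)
4^16 ≡ 119^2 = 14161 ≡ 76 (mod 313)
4^32 ≡ 76^2 = 5776 ≡ 142 (mod 313)
4^64 ≡ 142^2 = 20164 ≡ 132 (mod 313)
4^128 ≡ 132^2 = 17424 ≡ 209 (mod 313)
4^256 ≡ 209^2 = 43681 ≡ 174 (mod 313)
312 = 256 + 32 + 16 + 8 in binary powers of 2.
So 4^312 ≡ 174 · 142 · 76 · 119 ≡ 1 (mod 313).
Since the result is 1, base 4 gives no evidence that 313 is composite.

1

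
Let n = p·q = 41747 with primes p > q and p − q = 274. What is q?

109

Since p = q + 274, we have 41747 = q(q + 274), so q² + 274q − 41747 = 0.
Discriminant: 274² + 4·41747 = 75076 + 166988 = 242064; √242064 = 492.
q = (−274 + 492)/2 = 109, and p = q + 274 = 383.
Check: 109 · 383 = 41747.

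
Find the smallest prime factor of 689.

13

689 is odd.
Digit sum 23, not divisible by 3.
Ends in 9: not divisible by 5.
7: 689 = 7·98 + 3
11: 689 = 11·62 + 7
13: 689 = 13·53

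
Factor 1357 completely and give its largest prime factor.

59

1357 = 23 · 59
59 is prime.
So 1357 = 23 · 59; the largest prime factor is 59.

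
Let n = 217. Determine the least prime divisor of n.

7

217 is odd.
Digit sum 10, not divisible by 3.
Ends in 7: not divisible by 5.
7: 217 = 7·31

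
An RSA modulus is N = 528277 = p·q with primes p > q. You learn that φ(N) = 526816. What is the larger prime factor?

809

φ(n) = (p−1)(q−1) = n − (p+q) + 1, so p + q = 528277 − 526816 + 1 = 1462.
p and q are the roots of t² − 1462t + 528277 = 0.
Discriminant: 1462² − 4·528277 = 2137444 − 2113108 = 24336; √24336 = 156.
q = (1462 − 156)/2 = 653, p = (1462 + 156)/2 = 809.
Check: 653 · 809 = 528277.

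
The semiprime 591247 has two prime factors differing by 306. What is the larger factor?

937

Since p = q + 306, we have 591247 = q(q + 306), so q² + 306q − 591247 = 0.
Discriminant: 306² + 4·591247 = 93636 + 2364988 = 2458624; √2458624 = 1568.
q = (−306 + 1568)/2 = 631, and p = q + 306 = 937.
Check: 631 · 937 = 591247.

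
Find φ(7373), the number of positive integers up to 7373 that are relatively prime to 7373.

7200

Factor: 7373 = 73 · 101.
φ(7373) = (73−1) · (101−1) = 72 · 100 = 7200.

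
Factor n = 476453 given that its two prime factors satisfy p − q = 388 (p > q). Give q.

523

Since p = q + 388, we have 476453 = q(q + 388), so q² + 388q − 476453 = 0.
Discriminant: 388² + 4·476453 = 150544 + 1905812 = 2056356; √2056356 = 1434.
q = (−388 + 1434)/2 = 523, and p = q + 388 = 911.
Check: 523 · 911 = 476453.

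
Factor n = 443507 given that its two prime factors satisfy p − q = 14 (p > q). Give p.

673

Since p = q + 14, we have 443507 = q(q + 14), so q² + 14q − 443507 = 0.
Discriminant: 14² + 4·443507 = 196 + 1774028 = 1774224; √1774224 = 1332.
q = (−14 + 1332)/2 = 659, and p = q + 14 = 673.
Check: 659 · 673 = 443507.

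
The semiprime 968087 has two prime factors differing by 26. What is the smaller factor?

971

Since p = q + 26, we have 968087 = q(q + 26), so q² + 26q − 968087 = 0.
Discriminant: 26² + 4·968087 = 676 + 3872348 = 3873024; √3873024 = 1968.
q = (−26 + 1968)/2 = 971, and p = q + 26 = 997.
Check: 971 · 997 = 968087.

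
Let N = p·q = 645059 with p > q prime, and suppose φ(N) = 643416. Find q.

φ(n) = (p−1)(q−1) = n − (p+q) + 1, so p + q = 645059 − 643416 + 1 = 1644.
p and q are the roots of t² − 1644t + 645059 = 0.
Discriminant: 1644² − 4·645059 = 2702736 − 2580236 = 122500; √122500 = 350.
q = (1644 − 350)/2 = 647, p = (1644 + 350)/2 = 997.
Check: 647 · 997 = 645059.

647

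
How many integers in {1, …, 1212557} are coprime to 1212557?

Factor: 1212557 = 43 · 163 · 173.
φ(1212557) = (43−1) · (163−1) · (173−1) = 42 · 162 · 172 = 1170288.

1170288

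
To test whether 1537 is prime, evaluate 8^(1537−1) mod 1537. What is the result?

8^1 ≡ 8 (mod 1537)
8^2 ≡ 8^2 = 64 ≡ 64 (mod 1537)
8^4 ≡ 64^2 = 4096 ≡ 1022 (mod 1537)
8^8 ≡ 1022^2 = 1044484 ≡ 861 (mod 1537)
8^16 ≡ 861^2 = 741321 ≡ 487 (mod 1537)
8^32 ≡ 487^2 = 237169 ≡ 471 (mod 1537)
8^64 ≡ 471^2 = 221841 ≡ 513 (mod 1537)
8^128 ≡ 513^2 = 263169 ≡ 342 (mod 1537)
8^256 ≡ 342^2 = 116964 ≡ 152 (mod 1537)
8^512 ≡ 152^2 = 23104 ≡ 49 (mod 1537)
8^1024 ≡ 49^2 = 2401 ≡ 864 (mod 1537)
1536 = 1024 + 512 in binary powers of 2.
So 8^1536 ≡ 864 · 49 ≡ 837 (mod 1537).
Since 837 ≠ 1, base 8 is a Fermat witness: 1537 is composite.

837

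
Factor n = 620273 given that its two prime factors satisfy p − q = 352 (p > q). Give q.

631

Since p = q + 352, we have 620273 = q(q + 352), so q² + 352q − 620273 = 0.
Discriminant: 352² + 4·620273 = 123904 + 2481092 = 2604996; √2604996 = 1614.
q = (−352 + 1614)/2 = 631, and p = q + 352 = 983.
Check: 631 · 983 = 620273.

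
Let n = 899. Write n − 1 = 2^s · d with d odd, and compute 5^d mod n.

899 − 1 = 898 = 2^1 · 449, so d = 449.
5^1 ≡ 5 (mod 899)
5^2 ≡ 5^2 = 25 ≡ 25 (mod 899)
5^4 ≡ 25^2 = 625 ≡ 625 (mod 899)
5^8 ≡ 625^2 = 390625 ≡ 459 (mod 899)
5^16 ≡ 459^2 = 210681 ≡ 315 (mod 899)
5^32 ≡ 315^2 = 99225 ≡ 335 (mod 899)
5^64 ≡ 335^2 = 112225 ≡ 749 (mod 899)
5^128 ≡ 749^2 = 561001 ≡ 25 (mod 899)
5^256 ≡ 25^2 = 625 ≡ 625 (mod 899)
449 = 256 + 128 + 64 + 1 in binary powers of 2.
So 5^449 ≡ 625 · 25 · 749 · 5 ≡ 614 (mod 899).
Squaring chain: 614; never reaches −1, so base 5 is a Miller–Rabin witness that 899 is composite.

614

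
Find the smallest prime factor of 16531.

16531 is odd.
Digit sum 16, not divisible by 3.
Ends in 1: not divisible by 5.
7: 16531 = 7·2361 + 4
11: 16531 = 11·1502 + 9
13: 16531 = 13·1271 + 8
17: 16531 = 17·972 + 7
19: 16531 = 19·870 + 1
23: 16531 = 23·718 + 17
29: 16531 = 29·570 + 1
31: 16531 = 31·533 + 8
37: 16531 = 37·446 + 29
41: 16531 = 41·403 + 8
43: 16531 = 43·384 + 19
47: 16531 = 47·351 + 34
53: 16531 = 53·311 + 48
59: 16531 = 59·280 + 11
61: 16531 = 61·271

61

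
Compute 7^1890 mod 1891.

7^1 ≡ 7 (mod 1891)
7^2 ≡ 7^2 = 49 ≡ 49 (mod 1891)
7^4 ≡ 49^2 = 2401 ≡ 510 (mod 1891)
7^8 ≡ 510^2 = 260100 ≡ 1033 (mod 1891)
7^16 ≡ 1033^2 = 1067089 ≡ 565 (mod 1891)
7^32 ≡ 565^2 = 319225 ≡ 1537 (mod 1891)
7^64 ≡ 1537^2 = 2362369 ≡ 510 (mod 1891)
7^128 ≡ 510^2 = 260100 ≡ 1033 (mod 1891)
7^256 ≡ 1033^2 = 1067089 ≡ 565 (mod 1891)
7^512 ≡ 565^2 = 319225 ≡ 1537 (mod 1891)
7^1024 ≡ 1537^2 = 2362369 ≡ 510 (mod 1891)
1890 = 1024 + 512 + 256 + 64 + 32 + 2 in binary powers of 2.
So 7^1890 ≡ 510 · 1537 · 565 · 510 · 1537 · 49 ≡ 1768 (mod 1891).
Since 1768 ≠ 1, base 7 is a Fermat witness: 1891 is composite.

1768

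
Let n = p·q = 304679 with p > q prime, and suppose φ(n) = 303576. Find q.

φ(n) = (p−1)(q−1) = n − (p+q) + 1, so p + q = 304679 − 303576 + 1 = 1104.
p and q are the roots of t² − 1104t + 304679 = 0.
Discriminant: 1104² − 4·304679 = 1218816 − 1218716 = 100; √100 = 10.
q = (1104 − 10)/2 = 547, p = (1104 + 10)/2 = 557.
Check: 547 · 557 = 304679.

547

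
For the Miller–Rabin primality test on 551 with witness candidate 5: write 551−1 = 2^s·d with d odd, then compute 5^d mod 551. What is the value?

551 − 1 = 550 = 2^1 · 275, so d = 275.
5^1 ≡ 5 (mod 551)
5^2 ≡ 5^2 = 25 ≡ 25 (mod 551)
5^4 ≡ 25^2 = 625 ≡ 74 (mod 551)
5^8 ≡ 74^2 = 5476 ≡ 517 (mod 551)
5^16 ≡ 517^2 = 267289 ≡ 54 (mod 551)
5^32 ≡ 54^2 = 2916 ≡ 161 (mod 551)
5^64 ≡ 161^2 = 25921 ≡ 24 (mod 551)
5^128 ≡ 24^2 = 576 ≡ 25 (mod 551)
5^256 ≡ 25^2 = 625 ≡ 74 (mod 551)
275 = 256 + 16 + 2 + 1 in binary powers of 2.
So 5^275 ≡ 74 · 54 · 25 · 5 ≡ 294 (mod 551).
Squaring chain: 294; never reaches −1, so base 5 is a Miller–Rabin witness that 551 is composite.

294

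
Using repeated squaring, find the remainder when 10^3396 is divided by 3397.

3370

10^1 ≡ 10 (mod 3397)
10^2 ≡ 10^2 = 100 ≡ 100 (mod 3397)
10^4 ≡ 100^2 = 10000 ≡ 3206 (mod 3397)
10^8 ≡ 3206^2 = 10278436 ≡ 2511 (mod 3397)
10^16 ≡ 2511^2 = 6305121 ≡ 289 (mod 3397)
10^32 ≡ 289^2 = 83521 ≡ 1993 (mod 3397)
10^64 ≡ 1993^2 = 3972049 ≡ 956 (mod 3397)
10^128 ≡ 956^2 = 913936 ≡ 143 (mod 3397)
10^256 ≡ 143^2 = 20449 ≡ 67 (mod 3397)
10^512 ≡ 67^2 = 4489 ≡ 1092 (mod 3397)
10^1024 ≡ 1092^2 = 1192464 ≡ 117 (mod 3397)
10^2048 ≡ 117^2 = 13689 ≡ 101 (mod 3397)
3396 = 2048 + 1024 + 256 + 64 + 4 in binary powers of 2.
So 10^3396 ≡ 101 · 117 · 67 · 956 · 3206 ≡ 3370 (mod 3397).
Since 3370 ≠ 1, base 10 is a Fermat witness: 3397 is composite.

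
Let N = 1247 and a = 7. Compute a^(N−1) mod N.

552

7^1 ≡ 7 (mod 1247)
7^2 ≡ 7^2 = 49 ≡ 49 (mod 1247)
7^4 ≡ 49^2 = 2401 ≡ 1154 (mod 1247)
7^8 ≡ 1154^2 = 1331716 ≡ 1167 (mod 1247)
7^16 ≡ 1167^2 = 1361889 ≡ 165 (mod 1247)
7^32 ≡ 165^2 = 27225 ≡ 1038 (mod 1247)
7^64 ≡ 1038^2 = 1077444 ≡ 36 (mod 1247)
7^128 ≡ 36^2 = 1296 ≡ 49 (mod 1247)
7^256 ≡ 49^2 = 2401 ≡ 1154 (mod 1247)
7^512 ≡ 1154^2 = 1331716 ≡ 1167 (mod 1247)
7^1024 ≡ 1167^2 = 1361889 ≡ 165 (mod 1247)
1246 = 1024 + 128 + 64 + 16 + 8 + 4 + 2 in binary powers of 2.
So 7^1246 ≡ 165 · 49 · 36 · 165 · 1167 · 1154 · 49 ≡ 552 (mod 1247).
Since 552 ≠ 1, base 7 is a Fermat witness: 1247 is composite.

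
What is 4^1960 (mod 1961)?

4^1 ≡ 4 (mod 1961)
4^2 ≡ 4^2 = 16 ≡ 16 (mod 1961)
4^4 ≡ 16^2 = 256 ≡ 256 (mod 1961)
4^8 ≡ 256^2 = 65536 ≡ 823 (mod 1961)
4^16 ≡ 823^2 = 677329 ≡ 784 (mod 1961)
4^32 ≡ 784^2 = 614656 ≡ 863 (mod 1961)
4^64 ≡ 863^2 = 744769 ≡ 1550 (mod 1961)
4^128 ≡ 1550^2 = 2402500 ≡ 275 (mod 1961)
4^256 ≡ 275^2 = 75625 ≡ 1107 (mod 1961)
4^512 ≡ 1107^2 = 1225449 ≡ 1785 (mod 1961)
4^1024 ≡ 1785^2 = 3186225 ≡ 1561 (mod 1961)
1960 = 1024 + 512 + 256 + 128 + 32 + 8 in binary powers of 2.
So 4^1960 ≡ 1561 · 1785 · 1107 · 275 · 863 · 823 ≡ 1561 (mod 1961).
Since 1561 ≠ 1, base 4 is a Fermat witness: 1961 is composite.

1561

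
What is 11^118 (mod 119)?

25

11^1 ≡ 11 (mod 119)
11^2 ≡ 11^2 = 121 ≡ 2 (mod 119)
11^4 ≡ 2^2 = 4 ≡ 4 (mod 119)
11^8 ≡ 4^2 = 16 ≡ 16 (mod 119)
11^16 ≡ 16^2 = 256 ≡ 18 (mod 119)
11^32 ≡ 18^2 = 324 ≡ 86 (mod 119)
11^64 ≡ 86^2 = 7396 ≡ 18 (mod 119)
118 = 64 + 32 + 16 + 4 + 2 in binary powers of 2.
So 11^118 ≡ 18 · 86 · 18 · 4 · 2 ≡ 25 (mod 119).
Since 25 ≠ 1, base 11 is a Fermat witness: 119 is composite.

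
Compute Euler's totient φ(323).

Factor: 323 = 17 · 19.
φ(323) = (17−1) · (19−1) = 16 · 18 = 288.

288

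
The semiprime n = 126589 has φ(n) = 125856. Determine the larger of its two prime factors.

457

φ(n) = (p−1)(q−1) = n − (p+q) + 1, so p + q = 126589 − 125856 + 1 = 734.
p and q are the roots of t² − 734t + 126589 = 0.
Discriminant: 734² − 4·126589 = 538756 − 506356 = 32400; √32400 = 180.
q = (734 − 180)/2 = 277, p = (734 + 180)/2 = 457.
Check: 277 · 457 = 126589.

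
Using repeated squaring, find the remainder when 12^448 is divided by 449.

1

12^1 ≡ 12 (mod 449)
12^2 ≡ 12^2 = 144 ≡ 144 (mod 449)
12^4 ≡ 144^2 = 20736 ≡ 82 (mod 449)
12^8 ≡ 82^2 = 6724 ≡ 438 (mod 449)
12^16 ≡ 438^2 = 191844 ≡ 121 (mod 449)
12^32 ≡ 121^2 = 14641 ≡ 273 (mod 449)
12^64 ≡ 273^2 = 74529 ≡ 444 (mod 449)
12^128 ≡ 444^2 = 197136 ≡ 25 (mod 449)
12^256 ≡ 25^2 = 625 ≡ 176 (mod 449)
448 = 256 + 128 + 64 in binary powers of 2.
So 12^448 ≡ 176 · 25 · 444 ≡ 1 (mod 449).
Since the result is 1, base 12 gives no evidence that 449 is composite.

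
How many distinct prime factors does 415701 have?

415701 = 3^2 · 46189
46189 = 11 · 4199
4199 = 13 · 323
323 = 17 · 19
415701 = 3^2 · 11 · 13 · 17 · 19, which has 5 distinct prime factors.

5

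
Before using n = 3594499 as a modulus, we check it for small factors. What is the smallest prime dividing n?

43

3594499 is odd.
Digit sum 43, not divisible by 3.
Ends in 9: not divisible by 5.
7: 3594499 = 7·513499 + 6
11: 3594499 = 11·326772 + 7
13: 3594499 = 13·276499 + 12
17: 3594499 = 17·211441 + 2
19: 3594499 = 19·189184 + 3
23: 3594499 = 23·156282 + 13
29: 3594499 = 29·123948 + 7
31: 3594499 = 31·115951 + 18
37: 3594499 = 37·97148 + 23
41: 3594499 = 41·87670 + 29
43: 3594499 = 43·83593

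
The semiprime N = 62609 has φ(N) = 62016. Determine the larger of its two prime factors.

457

φ(n) = (p−1)(q−1) = n − (p+q) + 1, so p + q = 62609 − 62016 + 1 = 594.
p and q are the roots of t² − 594t + 62609 = 0.
Discriminant: 594² − 4·62609 = 352836 − 250436 = 102400; √102400 = 320.
q = (594 − 320)/2 = 137, p = (594 + 320)/2 = 457.
Check: 137 · 457 = 62609.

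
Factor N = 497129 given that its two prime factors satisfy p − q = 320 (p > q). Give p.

883

Since p = q + 320, we have 497129 = q(q + 320), so q² + 320q − 497129 = 0.
Discriminant: 320² + 4·497129 = 102400 + 1988516 = 2090916; √2090916 = 1446.
q = (−320 + 1446)/2 = 563, and p = q + 320 = 883.
Check: 563 · 883 = 497129.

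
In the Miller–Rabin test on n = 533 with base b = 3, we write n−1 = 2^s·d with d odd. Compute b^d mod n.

533 − 1 = 532 = 2^2 · 133, so d = 133.
3^1 ≡ 3 (mod 533)
3^2 ≡ 3^2 = 9 ≡ 9 (mod 533)
3^4 ≡ 9^2 = 81 ≡ 81 (mod 533)
3^8 ≡ 81^2 = 6561 ≡ 165 (mod 533)
3^16 ≡ 165^2 = 27225 ≡ 42 (mod 533)
3^32 ≡ 42^2 = 1764 ≡ 165 (mod 533)
3^64 ≡ 165^2 = 27225 ≡ 42 (mod 533)
3^128 ≡ 42^2 = 1764 ≡ 165 (mod 533)
133 = 128 + 4 + 1 in binary powers of 2.
So 3^133 ≡ 165 · 81 · 3 ≡ 120 (mod 533).
Squaring chain: 120 → 9; never reaches −1, so base 3 is a Miller–Rabin witness that 533 is composite.

120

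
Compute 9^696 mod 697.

9^1 ≡ 9 (mod 697)
9^2 ≡ 9^2 = 81 ≡ 81 (mod 697)
9^4 ≡ 81^2 = 6561 ≡ 288 (mod 697)
9^8 ≡ 288^2 = 82944 ≡ 1 (mod 697)
9^16 ≡ 1^2 = 1 ≡ 1 (mod 697)
9^32 ≡ 1^2 = 1 ≡ 1 (mod 697)
9^64 ≡ 1^2 = 1 ≡ 1 (mod 697)
9^128 ≡ 1^2 = 1 ≡ 1 (mod 697)
9^256 ≡ 1^2 = 1 ≡ 1 (mod 697)
9^512 ≡ 1^2 = 1 ≡ 1 (mod 697)
696 = 512 + 128 + 32 + 16 + 8 in binary powers of 2.
So 9^696 ≡ 1 · 1 · 1 · 1 · 1 ≡ 1 (mod 697).
Since the result is 1, base 9 gives no evidence that 697 is composite.

1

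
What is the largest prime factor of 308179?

308179 = 47 · 6557
6557 = 79 · 83
83 is prime.
So 308179 = 47 · 79 · 83; the largest prime factor is 83.

83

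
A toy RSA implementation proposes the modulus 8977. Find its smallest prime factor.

47

8977 is odd.
Digit sum 31, not divisible by 3.
Ends in 7: not divisible by 5.
7: 8977 = 7·1282 + 3
11: 8977 = 11·816 + 1
13: 8977 = 13·690 + 7
17: 8977 = 17·528 + 1
19: 8977 = 19·472 + 9
23: 8977 = 23·390 + 7
29: 8977 = 29·309 + 16
31: 8977 = 31·289 + 18
37: 8977 = 37·242 + 23
41: 8977 = 41·218 + 39
43: 8977 = 43·208 + 33
47: 8977 = 47·191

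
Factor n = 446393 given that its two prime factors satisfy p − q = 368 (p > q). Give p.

Since p = q + 368, we have 446393 = q(q + 368), so q² + 368q − 446393 = 0.
Discriminant: 368² + 4·446393 = 135424 + 1785572 = 1920996; √1920996 = 1386.
q = (−368 + 1386)/2 = 509, and p = q + 368 = 877.
Check: 509 · 877 = 446393.

877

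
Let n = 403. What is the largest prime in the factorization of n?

31

403 = 13 · 31
31 is prime.
So 403 = 13 · 31; the largest prime factor is 31.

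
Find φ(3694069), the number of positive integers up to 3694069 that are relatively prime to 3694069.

Factor: 3694069 = 131 · 163 · 173.
φ(3694069) = (131−1) · (163−1) · (173−1) = 130 · 162 · 172 = 3622320.

3622320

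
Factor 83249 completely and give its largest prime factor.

83249 = 17 · 4897
4897 = 59 · 83
83 is prime.
So 83249 = 17 · 59 · 83; the largest prime factor is 83.

83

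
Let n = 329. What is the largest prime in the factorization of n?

47

329 = 7 · 47
47 is prime.
So 329 = 7 · 47; the largest prime factor is 47.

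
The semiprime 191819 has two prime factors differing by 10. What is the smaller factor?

Since p = q + 10, we have 191819 = q(q + 10), so q² + 10q − 191819 = 0.
Discriminant: 10² + 4·191819 = 100 + 767276 = 767376; √767376 = 876.
q = (−10 + 876)/2 = 433, and p = q + 10 = 443.
Check: 433 · 443 = 191819.

433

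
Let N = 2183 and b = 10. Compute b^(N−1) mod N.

972

10^1 ≡ 10 (mod 2183)
10^2 ≡ 10^2 = 100 ≡ 100 (mod 2183)
10^4 ≡ 100^2 = 10000 ≡ 1268 (mod 2183)
10^8 ≡ 1268^2 = 1607824 ≡ 1136 (mod 2183)
10^16 ≡ 1136^2 = 1290496 ≡ 343 (mod 2183)
10^32 ≡ 343^2 = 117649 ≡ 1950 (mod 2183)
10^64 ≡ 1950^2 = 3802500 ≡ 1897 (mod 2183)
10^128 ≡ 1897^2 = 3598609 ≡ 1025 (mod 2183)
10^256 ≡ 1025^2 = 1050625 ≡ 602 (mod 2183)
10^512 ≡ 602^2 = 362404 ≡ 26 (mod 2183)
10^1024 ≡ 26^2 = 676 ≡ 676 (mod 2183)
10^2048 ≡ 676^2 = 456976 ≡ 729 (mod 2183)
2182 = 2048 + 128 + 4 + 2 in binary powers of 2.
So 10^2182 ≡ 729 · 1025 · 1268 · 100 ≡ 972 (mod 2183).
Since 972 ≠ 1, base 10 is a Fermat witness: 2183 is composite.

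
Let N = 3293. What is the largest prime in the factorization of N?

89

3293 = 37 · 89
89 is prime.
So 3293 = 37 · 89; the largest prime factor is 89.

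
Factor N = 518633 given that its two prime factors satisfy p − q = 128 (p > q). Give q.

Since p = q + 128, we have 518633 = q(q + 128), so q² + 128q − 518633 = 0.
Discriminant: 128² + 4·518633 = 16384 + 2074532 = 2090916; √2090916 = 1446.
q = (−128 + 1446)/2 = 659, and p = q + 128 = 787.
Check: 659 · 787 = 518633.

659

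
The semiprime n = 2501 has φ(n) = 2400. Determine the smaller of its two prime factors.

φ(n) = (p−1)(q−1) = n − (p+q) + 1, so p + q = 2501 − 2400 + 1 = 102.
p and q are the roots of t² − 102t + 2501 = 0.
Discriminant: 102² − 4·2501 = 10404 − 10004 = 400; √400 = 20.
q = (102 − 20)/2 = 41, p = (102 + 20)/2 = 61.
Check: 41 · 61 = 2501.

41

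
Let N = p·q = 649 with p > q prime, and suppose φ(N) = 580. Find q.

11

φ(n) = (p−1)(q−1) = n − (p+q) + 1, so p + q = 649 − 580 + 1 = 70.
p and q are the roots of t² − 70t + 649 = 0.
Discriminant: 70² − 4·649 = 4900 − 2596 = 2304; √2304 = 48.
q = (70 − 48)/2 = 11, p = (70 + 48)/2 = 59.
Check: 11 · 59 = 649.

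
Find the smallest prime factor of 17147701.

59

17147701 is odd.
Digit sum 28, not divisible by 3.
Ends in 1: not divisible by 5.
7: 17147701 = 7·2449671 + 4
11: 17147701 = 11·1558881 + 10
13: 17147701 = 13·1319053 + 12
17: 17147701 = 17·1008688 + 5
19: 17147701 = 19·902510 + 11
23: 17147701 = 23·745552 + 5
29: 17147701 = 29·591300 + 1
31: 17147701 = 31·553151 + 20
37: 17147701 = 37·463451 + 14
41: 17147701 = 41·418236 + 25
43: 17147701 = 43·398783 + 32
47: 17147701 = 47·364844 + 33
53: 17147701 = 53·323541 + 28
59: 17147701 = 59·290639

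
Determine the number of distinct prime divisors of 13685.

4

13685 = 5 · 2737
2737 = 7 · 391
391 = 17 · 23
13685 = 5 · 7 · 17 · 23, which has 4 distinct prime factors.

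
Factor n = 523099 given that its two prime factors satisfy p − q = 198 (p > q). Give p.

Since p = q + 198, we have 523099 = q(q + 198), so q² + 198q − 523099 = 0.
Discriminant: 198² + 4·523099 = 39204 + 2092396 = 2131600; √2131600 = 1460.
q = (−198 + 1460)/2 = 631, and p = q + 198 = 829.
Check: 631 · 829 = 523099.

829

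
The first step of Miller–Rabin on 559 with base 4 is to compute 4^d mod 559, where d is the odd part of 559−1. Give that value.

559 − 1 = 558 = 2^1 · 279, so d = 279.
4^1 ≡ 4 (mod 559)
4^2 ≡ 4^2 = 16 ≡ 16 (mod 559)
4^4 ≡ 16^2 = 256 ≡ 256 (mod 559)
4^8 ≡ 256^2 = 65536 ≡ 133 (mod 559)
4^16 ≡ 133^2 = 17689 ≡ 360 (mod 559)
4^32 ≡ 360^2 = 129600 ≡ 471 (mod 559)
4^64 ≡ 471^2 = 221841 ≡ 477 (mod 559)
4^128 ≡ 477^2 = 227529 ≡ 16 (mod 559)
4^256 ≡ 16^2 = 256 ≡ 256 (mod 559)
279 = 256 + 16 + 4 + 2 + 1 in binary powers of 2.
So 4^279 ≡ 256 · 360 · 256 · 16 · 4 ≡ 441 (mod 559).
Squaring chain: 441; never reaches −1, so base 4 is a Miller–Rabin witness that 559 is composite.

441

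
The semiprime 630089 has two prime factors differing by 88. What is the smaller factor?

751

Since p = q + 88, we have 630089 = q(q + 88), so q² + 88q − 630089 = 0.
Discriminant: 88² + 4·630089 = 7744 + 2520356 = 2528100; √2528100 = 1590.
q = (−88 + 1590)/2 = 751, and p = q + 88 = 839.
Check: 751 · 839 = 630089.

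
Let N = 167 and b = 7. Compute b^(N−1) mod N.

7^1 ≡ 7 (mod 167)
7^2 ≡ 7^2 = 49 ≡ 49 (mod 167)
7^4 ≡ 49^2 = 2401 ≡ 63 (mod 167)
7^8 ≡ 63^2 = 3969 ≡ 128 (mod 167)
7^16 ≡ 128^2 = 16384 ≡ 18 (mod 167)
7^32 ≡ 18^2 = 324 ≡ 157 (mod 167)
7^64 ≡ 157^2 = 24649 ≡ 100 (mod 167)
7^128 ≡ 100^2 = 10000 ≡ 147 (mod 167)
166 = 128 + 32 + 4 + 2 in binary powers of 2.
So 7^166 ≡ 147 · 157 · 63 · 49 ≡ 1 (mod 167).
Since the result is 1, base 7 gives no evidence that 167 is composite.

1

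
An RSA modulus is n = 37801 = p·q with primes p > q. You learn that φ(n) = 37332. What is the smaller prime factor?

103

φ(n) = (p−1)(q−1) = n − (p+q) + 1, so p + q = 37801 − 37332 + 1 = 470.
p and q are the roots of t² − 470t + 37801 = 0.
Discriminant: 470² − 4·37801 = 220900 − 151204 = 69696; √69696 = 264.
q = (470 − 264)/2 = 103, p = (470 + 264)/2 = 367.
Check: 103 · 367 = 37801.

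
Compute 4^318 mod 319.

284

4^1 ≡ 4 (mod 319)
4^2 ≡ 4^2 = 16 ≡ 16 (mod 319)
4^4 ≡ 16^2 = 256 ≡ 256 (mod 319)
4^8 ≡ 256^2 = 65536 ≡ 141 (mod 319)
4^16 ≡ 141^2 = 19881 ≡ 103 (mod 319)
4^32 ≡ 103^2 = 10609 ≡ 82 (mod 319)
4^64 ≡ 82^2 = 6724 ≡ 25 (mod 319)
4^128 ≡ 25^2 = 625 ≡ 306 (mod 319)
4^256 ≡ 306^2 = 93636 ≡ 169 (mod 319)
318 = 256 + 32 + 16 + 8 + 4 + 2 in binary powers of 2.
So 4^318 ≡ 169 · 82 · 103 · 141 · 256 · 16 ≡ 284 (mod 319).
Since 284 ≠ 1, base 4 is a Fermat witness: 319 is composite.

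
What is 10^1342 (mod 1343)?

1079

10^1 ≡ 10 (mod 1343)
10^2 ≡ 10^2 = 100 ≡ 100 (mod 1343)
10^4 ≡ 100^2 = 10000 ≡ 599 (mod 1343)
10^8 ≡ 599^2 = 358801 ≡ 220 (mod 1343)
10^16 ≡ 220^2 = 48400 ≡ 52 (mod 1343)
10^32 ≡ 52^2 = 2704 ≡ 18 (mod 1343)
10^64 ≡ 18^2 = 324 ≡ 324 (mod 1343)
10^128 ≡ 324^2 = 104976 ≡ 222 (mod 1343)
10^256 ≡ 222^2 = 49284 ≡ 936 (mod 1343)
10^512 ≡ 936^2 = 876096 ≡ 460 (mod 1343)
10^1024 ≡ 460^2 = 211600 ≡ 749 (mod 1343)
1342 = 1024 + 256 + 32 + 16 + 8 + 4 + 2 in binary powers of 2.
So 10^1342 ≡ 749 · 936 · 18 · 52 · 220 · 599 · 100 ≡ 1079 (mod 1343).
Since 1079 ≠ 1, base 10 is a Fermat witness: 1343 is composite.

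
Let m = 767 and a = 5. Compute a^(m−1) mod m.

5^1 ≡ 5 (mod 767)
5^2 ≡ 5^2 = 25 ≡ 25 (mod 767)
5^4 ≡ 25^2 = 625 ≡ 625 (mod 767)
5^8 ≡ 625^2 = 390625 ≡ 222 (mod 767)
5^16 ≡ 222^2 = 49284 ≡ 196 (mod 767)
5^32 ≡ 196^2 = 38416 ≡ 66 (mod 767)
5^64 ≡ 66^2 = 4356 ≡ 521 (mod 767)
5^128 ≡ 521^2 = 271441 ≡ 690 (mod 767)
5^256 ≡ 690^2 = 476100 ≡ 560 (mod 767)
5^512 ≡ 560^2 = 313600 ≡ 664 (mod 767)
766 = 512 + 128 + 64 + 32 + 16 + 8 + 4 + 2 in binary powers of 2.
So 5^766 ≡ 664 · 690 · 521 · 66 · 196 · 222 · 625 · 25 ≡ 454 (mod 767).
Since 454 ≠ 1, base 5 is a Fermat witness: 767 is composite.

454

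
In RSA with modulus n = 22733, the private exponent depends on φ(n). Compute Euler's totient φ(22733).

Factor: 22733 = 127 · 179.
φ(22733) = (127−1) · (179−1) = 126 · 178 = 22428.

22428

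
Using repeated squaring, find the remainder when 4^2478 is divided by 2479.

4^1 ≡ 4 (mod 2479)
4^2 ≡ 4^2 = 16 ≡ 16 (mod 2479)
4^4 ≡ 16^2 = 256 ≡ 256 (mod 2479)
4^8 ≡ 256^2 = 65536 ≡ 1082 (mod 2479)
4^16 ≡ 1082^2 = 1170724 ≡ 636 (mod 2479)
4^32 ≡ 636^2 = 404496 ≡ 419 (mod 2479)
4^64 ≡ 419^2 = 175561 ≡ 2031 (mod 2479)
4^128 ≡ 2031^2 = 4124961 ≡ 2384 (mod 2479)
4^256 ≡ 2384^2 = 5683456 ≡ 1588 (mod 2479)
4^512 ≡ 1588^2 = 2521744 ≡ 601 (mod 2479)
4^1024 ≡ 601^2 = 361201 ≡ 1746 (mod 2479)
4^2048 ≡ 1746^2 = 3048516 ≡ 1825 (mod 2479)
2478 = 2048 + 256 + 128 + 32 + 8 + 4 + 2 in binary powers of 2.
So 4^2478 ≡ 1825 · 1588 · 2384 · 419 · 1082 · 256 · 16 ≡ 935 (mod 2479).
Since 935 ≠ 1, base 4 is a Fermat witness: 2479 is composite.

935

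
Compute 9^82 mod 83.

9^1 ≡ 9 (mod 83)
9^2 ≡ 9^2 = 81 ≡ 81 (mod 83)
9^4 ≡ 81^2 = 6561 ≡ 4 (mod 83)
9^8 ≡ 4^2 = 16 ≡ 16 (mod 83)
9^16 ≡ 16^2 = 256 ≡ 7 (mod 83)
9^32 ≡ 7^2 = 49 ≡ 49 (mod 83)
9^64 ≡ 49^2 = 2401 ≡ 77 (mod 83)
82 = 64 + 16 + 2 in binary powers of 2.
So 9^82 ≡ 77 · 7 · 81 ≡ 1 (mod 83).
Since the result is 1, base 9 gives no evidence that 83 is composite.

1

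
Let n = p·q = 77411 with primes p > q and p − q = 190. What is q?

Since p = q + 190, we have 77411 = q(q + 190), so q² + 190q − 77411 = 0.
Discriminant: 190² + 4·77411 = 36100 + 309644 = 345744; √345744 = 588.
q = (−190 + 588)/2 = 199, and p = q + 190 = 389.
Check: 199 · 389 = 77411.

199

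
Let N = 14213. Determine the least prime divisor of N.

61

14213 is odd.
Digit sum 11, not divisible by 3.
Ends in 3: not divisible by 5.
7: 14213 = 7·2030 + 3
11: 14213 = 11·1292 + 1
13: 14213 = 13·1093 + 4
17: 14213 = 17·836 + 1
19: 14213 = 19·748 + 1
23: 14213 = 23·617 + 22
29: 14213 = 29·490 + 3
31: 14213 = 31·458 + 15
37: 14213 = 37·384 + 5
41: 14213 = 41·346 + 27
43: 14213 = 43·330 + 23
47: 14213 = 47·302 + 19
53: 14213 = 53·268 + 9
59: 14213 = 59·240 + 53
61: 14213 = 61·233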